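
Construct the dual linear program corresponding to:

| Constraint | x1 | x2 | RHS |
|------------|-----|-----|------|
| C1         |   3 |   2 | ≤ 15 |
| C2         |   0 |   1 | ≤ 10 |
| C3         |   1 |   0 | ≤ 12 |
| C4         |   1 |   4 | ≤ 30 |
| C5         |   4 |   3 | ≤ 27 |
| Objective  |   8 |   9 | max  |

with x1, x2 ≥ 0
Minimize: z = 15y1 + 10y2 + 12y3 + 30y4 + 27y5

Subject to:
  C1: -3y1 - y3 - y4 - 4y5 ≤ -8
  C2: -2y1 - y2 - 4y4 - 3y5 ≤ -9
  y1, y2, y3, y4, y5 ≥ 0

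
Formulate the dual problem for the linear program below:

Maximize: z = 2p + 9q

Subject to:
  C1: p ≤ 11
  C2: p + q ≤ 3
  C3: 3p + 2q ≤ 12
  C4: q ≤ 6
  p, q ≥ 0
Minimize: z = 11y1 + 3y2 + 12y3 + 6y4

Subject to:
  C1: -y1 - y2 - 3y3 ≤ -2
  C2: -y2 - 2y3 - y4 ≤ -9
  y1, y2, y3, y4 ≥ 0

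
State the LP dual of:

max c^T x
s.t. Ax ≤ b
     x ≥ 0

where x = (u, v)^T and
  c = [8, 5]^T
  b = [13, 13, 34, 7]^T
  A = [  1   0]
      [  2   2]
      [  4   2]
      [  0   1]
Minimize: z = 13y1 + 13y2 + 34y3 + 7y4

Subject to:
  C1: -y1 - 2y2 - 4y3 ≤ -8
  C2: -2y2 - 2y3 - y4 ≤ -5
  y1, y2, y3, y4 ≥ 0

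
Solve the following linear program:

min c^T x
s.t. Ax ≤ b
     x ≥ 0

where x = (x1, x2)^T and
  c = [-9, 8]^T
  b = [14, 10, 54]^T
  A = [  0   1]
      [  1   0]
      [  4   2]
x1 = 10, x2 = 0, z = -90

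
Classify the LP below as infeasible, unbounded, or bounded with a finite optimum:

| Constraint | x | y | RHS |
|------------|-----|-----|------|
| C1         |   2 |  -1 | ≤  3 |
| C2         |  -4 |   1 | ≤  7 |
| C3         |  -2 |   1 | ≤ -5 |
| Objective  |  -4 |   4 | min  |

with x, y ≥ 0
C1 requires 2x - y ≤ 3, while C3 (-2x + y ≤ -5) is equivalent to 2x - y ≥ 5. Together they would need 5 ≤ 2x - y ≤ 3, which is impossible since 5 > 3. No point satisfies all constraints.

The feasible region is empty; the LP is infeasible.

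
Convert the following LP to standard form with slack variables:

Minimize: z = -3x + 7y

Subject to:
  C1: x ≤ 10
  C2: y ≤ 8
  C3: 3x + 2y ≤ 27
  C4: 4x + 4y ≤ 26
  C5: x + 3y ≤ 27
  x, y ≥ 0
min z = -3x + 7y

s.t.
  x + s1 = 10
  y + s2 = 8
  3x + 2y + s3 = 27
  4x + 4y + s4 = 26
  x + 3y + s5 = 27
  x, y, s1, s2, s3, s4, s5 ≥ 0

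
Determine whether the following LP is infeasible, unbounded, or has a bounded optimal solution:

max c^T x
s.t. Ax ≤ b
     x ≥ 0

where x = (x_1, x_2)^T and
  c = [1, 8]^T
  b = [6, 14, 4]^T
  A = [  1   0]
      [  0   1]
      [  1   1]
The point (0, 4) satisfies every constraint, so the LP is feasible; the constraints give x_1 ≤ 6 and x_2 ≤ 14, which with x_1, x_2 ≥ 0 keep the feasible region inside a bounded box. A feasible, bounded LP attains a finite optimum at a vertex.

Evaluating z = x_1 + 8x_2 at each vertex:
  (0, 0): z = 0
  (4, 0): z = 4
  (0, 4): z = 32

Feasible with finite optimum z* = 32 at (0, 4).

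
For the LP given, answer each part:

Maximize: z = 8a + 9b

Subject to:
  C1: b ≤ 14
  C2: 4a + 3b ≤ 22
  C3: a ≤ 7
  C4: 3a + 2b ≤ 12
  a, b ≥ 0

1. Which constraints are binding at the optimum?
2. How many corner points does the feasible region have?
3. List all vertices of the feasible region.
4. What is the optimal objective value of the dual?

1. C4, a ≥ 0
2. 3
3. (0, 0), (4, 0), (0, 6)
4. 54 (by strong duality, equal to the primal optimum)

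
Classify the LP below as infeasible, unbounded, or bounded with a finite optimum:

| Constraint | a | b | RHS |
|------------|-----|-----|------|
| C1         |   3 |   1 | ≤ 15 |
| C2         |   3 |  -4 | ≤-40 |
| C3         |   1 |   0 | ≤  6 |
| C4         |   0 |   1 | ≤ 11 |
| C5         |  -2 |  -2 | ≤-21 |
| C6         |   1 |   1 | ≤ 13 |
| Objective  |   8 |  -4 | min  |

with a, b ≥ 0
The point (0, 11) satisfies every constraint, so the LP is feasible; the constraints give a ≤ 6 and b ≤ 11, which with a, b ≥ 0 keep the feasible region inside a bounded box. A feasible, bounded LP attains a finite optimum at a vertex.

Evaluating z = 8a - 4b at each vertex:
  (0, 10.5): z = -42
  (0.2857, 10.21): z = -38.57
  (1.333, 11): z = -33.33
  (0, 11): z = -44

The LP has an optimal solution: (0, 11) with z = -44.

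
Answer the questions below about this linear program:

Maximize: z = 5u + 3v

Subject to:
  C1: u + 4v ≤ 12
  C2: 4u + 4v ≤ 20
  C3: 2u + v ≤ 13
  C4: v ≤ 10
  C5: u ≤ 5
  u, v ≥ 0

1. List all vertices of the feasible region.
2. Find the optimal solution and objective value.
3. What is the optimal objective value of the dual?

1. (0, 0), (5, 0), (2.667, 2.333), (0, 3)
2. u = 5, v = 0, z = 25
3. 25 (by strong duality, equal to the primal optimum)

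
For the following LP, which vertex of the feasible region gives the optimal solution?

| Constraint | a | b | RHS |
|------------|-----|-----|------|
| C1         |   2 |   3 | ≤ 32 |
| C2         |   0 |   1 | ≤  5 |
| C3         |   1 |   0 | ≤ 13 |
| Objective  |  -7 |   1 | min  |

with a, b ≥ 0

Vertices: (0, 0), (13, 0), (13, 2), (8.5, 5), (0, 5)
Evaluating z = -7a + b at each vertex:
  (0, 0): z = 0
  (13, 0): z = -91
  (13, 2): z = -89
  (8.5, 5): z = -54.5
  (0, 5): z = 5

The smallest value is z = -91, attained at (13, 0).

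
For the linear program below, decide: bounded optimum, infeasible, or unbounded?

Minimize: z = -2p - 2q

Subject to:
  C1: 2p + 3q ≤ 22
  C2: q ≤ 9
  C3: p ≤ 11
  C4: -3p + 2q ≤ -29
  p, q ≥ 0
The point (11, 0) satisfies every constraint, so the LP is feasible; the constraints give p ≤ 11 and q ≤ 9, which with p, q ≥ 0 keep the feasible region inside a bounded box. A feasible, bounded LP attains a finite optimum at a vertex.

Evaluating z = -2p - 2q at each vertex:
  (9.667, 0): z = -19.33
  (11, 0): z = -22
  (10.08, 0.6154): z = -21.38

Bounded optimum: z* = -22 at (11, 0).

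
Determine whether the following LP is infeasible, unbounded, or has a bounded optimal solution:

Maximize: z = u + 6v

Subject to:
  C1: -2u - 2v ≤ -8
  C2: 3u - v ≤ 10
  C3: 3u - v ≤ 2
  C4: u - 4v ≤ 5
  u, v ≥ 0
Feasible point: (0, 4) satisfies every constraint, so the LP is feasible.
Direction d = (0, 1): for each constraint row a, a·d ≤ 0 —
  (-2)(0) + (-2)(1) = -2 ≤ 0
  (3)(0) + (-1)(1) = -1 ≤ 0
  (3)(0) + (-1)(1) = -1 ≤ 0
  (1)(0) + (-4)(1) = -4 ≤ 0
and d ≥ 0, so (0, 4) + t·d stays feasible for every t ≥ 0. Along this ray z = u + 6v changes by 6 per unit t, so z → +∞.

The LP is unbounded; z can be made arbitrarily large.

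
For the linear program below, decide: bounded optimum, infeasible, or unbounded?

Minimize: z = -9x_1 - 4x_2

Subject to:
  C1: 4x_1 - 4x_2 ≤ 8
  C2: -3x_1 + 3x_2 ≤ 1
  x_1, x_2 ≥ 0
Feasible point: (0, 0) satisfies every constraint, so the LP is feasible.
Direction d = (1, 1): for each constraint row a, a·d ≤ 0 —
  (4)(1) + (-4)(1) = 0 ≤ 0
  (-3)(1) + (3)(1) = 0 ≤ 0
and d ≥ 0, so (0, 0) + t·d stays feasible for every t ≥ 0. Along this ray z = -9x_1 - 4x_2 changes by -13 per unit t, so z → −∞.

The LP is unbounded; z can be made arbitrarily small.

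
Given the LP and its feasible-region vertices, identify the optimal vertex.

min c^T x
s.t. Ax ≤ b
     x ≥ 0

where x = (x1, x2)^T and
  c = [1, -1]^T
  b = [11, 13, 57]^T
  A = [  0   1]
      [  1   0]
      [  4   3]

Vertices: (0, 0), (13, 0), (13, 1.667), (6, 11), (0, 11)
Evaluating z = x1 - x2 at each vertex:
  (0, 0): z = 0
  (13, 0): z = 13
  (13, 1.667): z = 11.33
  (6, 11): z = -5
  (0, 11): z = -11

The smallest value is z = -11, attained at (0, 11).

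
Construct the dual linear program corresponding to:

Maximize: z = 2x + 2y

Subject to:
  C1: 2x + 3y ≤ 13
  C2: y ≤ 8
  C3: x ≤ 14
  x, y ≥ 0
Minimize: z = 13y1 + 8y2 + 14y3

Subject to:
  C1: -2y1 - y3 ≤ -2
  C2: -3y1 - y2 ≤ -2
  y1, y2, y3 ≥ 0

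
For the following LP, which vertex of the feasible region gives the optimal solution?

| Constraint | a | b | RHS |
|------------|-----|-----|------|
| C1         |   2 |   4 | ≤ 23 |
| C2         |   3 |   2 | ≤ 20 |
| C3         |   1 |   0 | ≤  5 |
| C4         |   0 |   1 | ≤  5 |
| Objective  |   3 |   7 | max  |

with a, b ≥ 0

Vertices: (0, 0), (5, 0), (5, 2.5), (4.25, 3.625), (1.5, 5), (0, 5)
(1.5, 5) with z = 39.5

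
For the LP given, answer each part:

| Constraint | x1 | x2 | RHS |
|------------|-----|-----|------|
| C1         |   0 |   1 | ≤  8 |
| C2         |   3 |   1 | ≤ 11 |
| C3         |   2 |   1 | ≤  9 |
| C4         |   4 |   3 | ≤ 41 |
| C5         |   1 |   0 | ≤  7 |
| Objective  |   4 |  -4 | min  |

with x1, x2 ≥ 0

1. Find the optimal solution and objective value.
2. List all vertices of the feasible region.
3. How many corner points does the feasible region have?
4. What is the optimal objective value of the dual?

1. x1 = 0, x2 = 8, z = -32
2. (0, 0), (3.667, 0), (2, 5), (0.5, 8), (0, 8)
3. 5
4. -32 (by strong duality, equal to the primal optimum)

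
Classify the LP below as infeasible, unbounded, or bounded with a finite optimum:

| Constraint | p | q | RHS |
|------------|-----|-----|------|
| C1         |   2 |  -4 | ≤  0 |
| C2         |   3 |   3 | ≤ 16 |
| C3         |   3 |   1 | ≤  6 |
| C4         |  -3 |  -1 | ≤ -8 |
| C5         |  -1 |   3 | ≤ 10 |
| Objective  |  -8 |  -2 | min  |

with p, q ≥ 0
C3 requires 3p + q ≤ 6, while C4 (-3p - q ≤ -8) is equivalent to 3p + q ≥ 8. Together they would need 8 ≤ 3p + q ≤ 6, which is impossible since 8 > 6. No point satisfies all constraints.

Infeasible: no point satisfies all constraints simultaneously.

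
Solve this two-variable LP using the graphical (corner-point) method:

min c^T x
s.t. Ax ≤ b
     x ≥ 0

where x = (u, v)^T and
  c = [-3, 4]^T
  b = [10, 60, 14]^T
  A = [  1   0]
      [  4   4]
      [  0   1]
u = 10, v = 0, z = -30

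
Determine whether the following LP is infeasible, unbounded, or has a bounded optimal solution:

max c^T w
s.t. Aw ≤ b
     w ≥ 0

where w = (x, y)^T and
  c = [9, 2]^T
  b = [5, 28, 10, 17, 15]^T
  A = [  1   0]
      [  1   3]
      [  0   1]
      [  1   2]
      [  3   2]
The point (5, 0) satisfies every constraint, so the LP is feasible; the constraints give x ≤ 5 and y ≤ 10, which with x, y ≥ 0 keep the feasible region inside a bounded box. A feasible, bounded LP attains a finite optimum at a vertex.

Evaluating z = 9x + 2y at each vertex:
  (0, 0): z = 0
  (5, 0): z = 45
  (0, 7.5): z = 15

The LP has an optimal solution: (5, 0) with z = 45.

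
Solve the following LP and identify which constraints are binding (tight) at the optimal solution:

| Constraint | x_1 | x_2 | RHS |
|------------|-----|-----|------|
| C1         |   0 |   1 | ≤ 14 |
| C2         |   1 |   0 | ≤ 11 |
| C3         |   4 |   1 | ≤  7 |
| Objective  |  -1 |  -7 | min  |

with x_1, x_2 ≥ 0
Optimal: x_1 = 0, x_2 = 7
Slack at optimum:
  C1: slack = 7
  C2: slack = 11
  C3: slack = 0 (binding)
  x_1 ≥ 0: x_1 = 0 (binding)
  x_2 ≥ 0: x_2 = 7
Binding constraints: C3, x_1 ≥ 0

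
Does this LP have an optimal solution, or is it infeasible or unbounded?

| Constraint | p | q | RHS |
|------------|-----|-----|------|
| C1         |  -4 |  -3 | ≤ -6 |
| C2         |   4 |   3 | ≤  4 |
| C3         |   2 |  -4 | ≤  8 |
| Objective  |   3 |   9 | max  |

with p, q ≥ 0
C2 requires 4p + 3q ≤ 4, while C1 (-4p - 3q ≤ -6) is equivalent to 4p + 3q ≥ 6. Together they would need 6 ≤ 4p + 3q ≤ 4, which is impossible since 6 > 4. No point satisfies all constraints.

Infeasible: no point satisfies all constraints simultaneously.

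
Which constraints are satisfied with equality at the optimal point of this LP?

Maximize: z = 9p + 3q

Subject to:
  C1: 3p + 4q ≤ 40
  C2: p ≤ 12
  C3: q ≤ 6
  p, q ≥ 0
Optimal: p = 12, q = 1
Slack at optimum:
  C1: slack = 0 (binding)
  C2: slack = 0 (binding)
  C3: slack = 5
  p ≥ 0: p = 12
  q ≥ 0: q = 1
Binding constraints: C1, C2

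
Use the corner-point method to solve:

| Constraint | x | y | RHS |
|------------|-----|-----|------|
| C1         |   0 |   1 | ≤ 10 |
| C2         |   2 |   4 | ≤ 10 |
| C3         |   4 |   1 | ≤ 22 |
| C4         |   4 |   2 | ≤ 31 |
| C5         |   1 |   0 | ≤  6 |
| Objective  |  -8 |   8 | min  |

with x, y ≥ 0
Each vertex is the intersection of two constraint boundaries that also satisfies all remaining constraints:
  x = 0 and y = 0 → (0, 0)
  2x + 4y = 10 and y = 0 → (5, 0)
  2x + 4y = 10 and x = 0 → (0, 2.5)

Evaluating z = -8x + 8y at each vertex:
  (0, 0): z = 0
  (5, 0): z = -40
  (0, 2.5): z = 20

The minimum is at (5, 0) with z = -40.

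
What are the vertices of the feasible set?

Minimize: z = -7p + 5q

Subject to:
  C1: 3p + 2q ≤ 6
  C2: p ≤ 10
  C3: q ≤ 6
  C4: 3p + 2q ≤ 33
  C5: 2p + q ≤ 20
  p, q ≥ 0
Each vertex is the intersection of two constraint boundaries that also satisfies all remaining constraints:
  p = 0 and q = 0 → (0, 0)
  3p + 2q = 6 and q = 0 → (2, 0)
  3p + 2q = 6 and p = 0 → (0, 3)

Vertices: (0, 0), (2, 0), (0, 3)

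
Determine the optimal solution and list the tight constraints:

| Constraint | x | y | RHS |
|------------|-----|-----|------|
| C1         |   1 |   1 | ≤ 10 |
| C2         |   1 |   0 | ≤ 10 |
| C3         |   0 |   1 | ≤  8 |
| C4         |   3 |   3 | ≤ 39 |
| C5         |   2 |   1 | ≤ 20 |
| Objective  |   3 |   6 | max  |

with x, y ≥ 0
Optimal: x = 2, y = 8
Slack at optimum:
  C1: slack = 0 (binding)
  C2: slack = 8
  C3: slack = 0 (binding)
  C4: slack = 9
  C5: slack = 8
  x ≥ 0: x = 2
  y ≥ 0: y = 8
Binding constraints: C1, C3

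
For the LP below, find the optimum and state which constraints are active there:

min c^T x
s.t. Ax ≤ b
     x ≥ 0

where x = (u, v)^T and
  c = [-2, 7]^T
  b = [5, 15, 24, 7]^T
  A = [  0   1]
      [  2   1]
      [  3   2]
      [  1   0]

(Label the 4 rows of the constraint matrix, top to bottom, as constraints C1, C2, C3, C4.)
Optimal: u = 7, v = 0
Slack at optimum:
  C1: slack = 5
  C2: slack = 1
  C3: slack = 3
  C4: slack = 0 (binding)
  u ≥ 0: u = 7
  v ≥ 0: v = 0 (binding)
Binding constraints: C4, v ≥ 0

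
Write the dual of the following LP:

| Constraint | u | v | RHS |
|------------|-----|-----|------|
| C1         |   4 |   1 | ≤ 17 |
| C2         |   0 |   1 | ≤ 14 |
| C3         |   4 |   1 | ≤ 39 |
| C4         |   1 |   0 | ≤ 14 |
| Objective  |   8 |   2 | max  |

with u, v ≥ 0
Minimize: z = 17y1 + 14y2 + 39y3 + 14y4

Subject to:
  C1: -4y1 - 4y3 - y4 ≤ -8
  C2: -y1 - y2 - y3 ≤ -2
  y1, y2, y3, y4 ≥ 0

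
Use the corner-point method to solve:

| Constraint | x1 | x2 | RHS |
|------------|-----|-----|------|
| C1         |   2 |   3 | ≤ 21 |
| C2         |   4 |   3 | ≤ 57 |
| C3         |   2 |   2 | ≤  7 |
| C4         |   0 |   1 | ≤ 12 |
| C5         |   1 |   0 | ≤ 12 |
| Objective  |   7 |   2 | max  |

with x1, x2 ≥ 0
Each vertex is the intersection of two constraint boundaries that also satisfies all remaining constraints:
  x1 = 0 and x2 = 0 → (0, 0)
  2x1 + 2x2 = 7 and x2 = 0 → (3.5, 0)
  2x1 + 2x2 = 7 and x1 = 0 → (0, 3.5)

Evaluating z = 7x1 + 2x2 at each vertex:
  (0, 0): z = 0
  (3.5, 0): z = 24.5
  (0, 3.5): z = 7

The maximum is at (3.5, 0) with z = 24.5.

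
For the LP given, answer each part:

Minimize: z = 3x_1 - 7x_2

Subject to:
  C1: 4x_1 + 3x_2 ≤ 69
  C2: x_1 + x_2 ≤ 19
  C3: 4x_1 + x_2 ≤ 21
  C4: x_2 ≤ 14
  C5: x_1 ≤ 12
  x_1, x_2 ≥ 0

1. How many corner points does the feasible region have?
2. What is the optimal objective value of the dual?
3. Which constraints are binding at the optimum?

1. 4
2. -98 (by strong duality, equal to the primal optimum)
3. C4, x_1 ≥ 0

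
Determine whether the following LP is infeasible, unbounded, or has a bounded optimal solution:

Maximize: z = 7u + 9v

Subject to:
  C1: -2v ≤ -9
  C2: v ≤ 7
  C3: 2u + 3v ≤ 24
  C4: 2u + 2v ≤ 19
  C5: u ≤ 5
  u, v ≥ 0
The point (4.5, 5) satisfies every constraint, so the LP is feasible; the constraints give u ≤ 5 and v ≤ 7, which with u, v ≥ 0 keep the feasible region inside a bounded box. A feasible, bounded LP attains a finite optimum at a vertex.

Evaluating z = 7u + 9v at each vertex:
  (0, 4.5): z = 40.5
  (5, 4.5): z = 75.5
  (4.5, 5): z = 76.5
  (1.5, 7): z = 73.5
  (0, 7): z = 63

Feasible with finite optimum z* = 76.5 at (4.5, 5).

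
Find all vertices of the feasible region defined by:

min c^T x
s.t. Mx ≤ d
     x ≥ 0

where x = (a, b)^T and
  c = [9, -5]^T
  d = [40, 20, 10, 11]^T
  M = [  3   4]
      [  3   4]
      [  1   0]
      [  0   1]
Each vertex is the intersection of two constraint boundaries that also satisfies all remaining constraints:
  a = 0 and b = 0 → (0, 0)
  3a + 4b = 20 and b = 0 → (6.667, 0)
  3a + 4b = 20 and a = 0 → (0, 5)

Vertices: (0, 0), (6.667, 0), (0, 5)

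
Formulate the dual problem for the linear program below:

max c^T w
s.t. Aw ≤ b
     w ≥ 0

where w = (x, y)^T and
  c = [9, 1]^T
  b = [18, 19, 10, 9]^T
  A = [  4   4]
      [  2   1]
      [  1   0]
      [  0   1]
Minimize: z = 18y1 + 19y2 + 10y3 + 9y4

Subject to:
  C1: -4y1 - 2y2 - y3 ≤ -9
  C2: -4y1 - y2 - y4 ≤ -1
  y1, y2, y3, y4 ≥ 0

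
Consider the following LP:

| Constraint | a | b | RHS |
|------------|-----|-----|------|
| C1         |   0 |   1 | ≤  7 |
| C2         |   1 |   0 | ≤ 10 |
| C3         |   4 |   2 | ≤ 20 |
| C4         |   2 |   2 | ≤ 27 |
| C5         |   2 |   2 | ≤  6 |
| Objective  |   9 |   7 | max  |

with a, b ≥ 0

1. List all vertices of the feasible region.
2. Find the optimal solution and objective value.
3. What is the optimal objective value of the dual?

1. (0, 0), (3, 0), (0, 3)
2. a = 3, b = 0, z = 27
3. 27 (by strong duality, equal to the primal optimum)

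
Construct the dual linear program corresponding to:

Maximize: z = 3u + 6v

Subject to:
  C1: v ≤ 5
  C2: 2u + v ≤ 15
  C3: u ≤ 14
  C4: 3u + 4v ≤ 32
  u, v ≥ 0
Minimize: z = 5y1 + 15y2 + 14y3 + 32y4

Subject to:
  C1: -2y2 - y3 - 3y4 ≤ -3
  C2: -y1 - y2 - 4y4 ≤ -6
  y1, y2, y3, y4 ≥ 0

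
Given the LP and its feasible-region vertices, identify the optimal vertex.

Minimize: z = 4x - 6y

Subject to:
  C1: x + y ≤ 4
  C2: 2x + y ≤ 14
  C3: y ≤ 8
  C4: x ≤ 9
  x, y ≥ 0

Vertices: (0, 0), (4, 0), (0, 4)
(0, 4) with z = -24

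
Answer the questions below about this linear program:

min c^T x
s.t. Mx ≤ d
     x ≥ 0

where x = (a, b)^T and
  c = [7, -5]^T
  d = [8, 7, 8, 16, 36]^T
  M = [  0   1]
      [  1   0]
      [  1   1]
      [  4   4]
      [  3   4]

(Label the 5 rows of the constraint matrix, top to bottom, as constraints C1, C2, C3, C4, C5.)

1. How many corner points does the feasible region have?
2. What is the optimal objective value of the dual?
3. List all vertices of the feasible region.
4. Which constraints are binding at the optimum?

1. 3
2. -20 (by strong duality, equal to the primal optimum)
3. (0, 0), (4, 0), (0, 4)
4. C4, a ≥ 0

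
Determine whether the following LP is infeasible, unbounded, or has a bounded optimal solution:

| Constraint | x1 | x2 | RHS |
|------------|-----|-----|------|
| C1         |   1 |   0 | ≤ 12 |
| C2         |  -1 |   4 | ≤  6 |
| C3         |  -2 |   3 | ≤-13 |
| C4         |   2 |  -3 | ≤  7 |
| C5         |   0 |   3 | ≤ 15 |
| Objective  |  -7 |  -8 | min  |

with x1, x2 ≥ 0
C4 requires 2x1 - 3x2 ≤ 7, while C3 (-2x1 + 3x2 ≤ -13) is equivalent to 2x1 - 3x2 ≥ 13. Together they would need 13 ≤ 2x1 - 3x2 ≤ 7, which is impossible since 13 > 7. No point satisfies all constraints.

Infeasible — the constraint set is empty.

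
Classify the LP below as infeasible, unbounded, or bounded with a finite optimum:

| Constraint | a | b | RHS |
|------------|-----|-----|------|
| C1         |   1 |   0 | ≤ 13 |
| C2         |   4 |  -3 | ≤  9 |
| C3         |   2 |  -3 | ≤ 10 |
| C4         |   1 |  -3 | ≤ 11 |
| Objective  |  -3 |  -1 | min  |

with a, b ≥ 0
Feasible point: (0, 0) satisfies every constraint, so the LP is feasible.
Direction d = (0, 1): for each constraint row a, a·d ≤ 0 —
  (1)(0) + (0)(1) = 0 ≤ 0
  (4)(0) + (-3)(1) = -3 ≤ 0
  (2)(0) + (-3)(1) = -3 ≤ 0
  (1)(0) + (-3)(1) = -3 ≤ 0
and d ≥ 0, so (0, 0) + t·d stays feasible for every t ≥ 0. Along this ray z = -3a - b changes by -1 per unit t, so z → −∞.

Unbounded: there is a feasible ray along which z → −∞.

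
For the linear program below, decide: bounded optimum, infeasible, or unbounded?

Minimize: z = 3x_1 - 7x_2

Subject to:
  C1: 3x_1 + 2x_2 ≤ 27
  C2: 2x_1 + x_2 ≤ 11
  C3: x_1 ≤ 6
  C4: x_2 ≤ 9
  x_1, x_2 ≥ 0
The point (0, 9) satisfies every constraint, so the LP is feasible; the constraints give x_1 ≤ 6 and x_2 ≤ 9, which with x_1, x_2 ≥ 0 keep the feasible region inside a bounded box. A feasible, bounded LP attains a finite optimum at a vertex.

Bounded optimum: z* = -63 at (0, 9).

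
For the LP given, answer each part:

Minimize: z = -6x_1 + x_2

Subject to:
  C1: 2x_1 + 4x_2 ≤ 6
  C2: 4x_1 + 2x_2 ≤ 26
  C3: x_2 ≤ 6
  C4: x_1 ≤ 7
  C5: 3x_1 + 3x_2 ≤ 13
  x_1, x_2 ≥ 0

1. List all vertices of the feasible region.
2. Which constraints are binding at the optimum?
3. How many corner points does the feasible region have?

1. (0, 0), (3, 0), (0, 1.5)
2. C1, x_2 ≥ 0
3. 3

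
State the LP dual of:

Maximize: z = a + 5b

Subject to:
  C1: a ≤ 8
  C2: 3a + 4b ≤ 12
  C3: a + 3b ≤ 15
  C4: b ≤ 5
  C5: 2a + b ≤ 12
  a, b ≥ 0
Minimize: z = 8y1 + 12y2 + 15y3 + 5y4 + 12y5

Subject to:
  C1: -y1 - 3y2 - y3 - 2y5 ≤ -1
  C2: -4y2 - 3y3 - y4 - y5 ≤ -5
  y1, y2, y3, y4, y5 ≥ 0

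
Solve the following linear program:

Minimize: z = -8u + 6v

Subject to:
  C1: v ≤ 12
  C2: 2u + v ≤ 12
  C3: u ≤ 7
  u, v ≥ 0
u = 6, v = 0, z = -48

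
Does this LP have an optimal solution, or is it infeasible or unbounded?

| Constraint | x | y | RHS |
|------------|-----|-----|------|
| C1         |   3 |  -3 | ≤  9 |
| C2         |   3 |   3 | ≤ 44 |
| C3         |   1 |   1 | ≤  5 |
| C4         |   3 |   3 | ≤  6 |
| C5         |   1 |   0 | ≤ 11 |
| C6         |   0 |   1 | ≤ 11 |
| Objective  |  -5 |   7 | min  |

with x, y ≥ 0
The point (2, 0) satisfies every constraint, so the LP is feasible; the constraints give x ≤ 11 and y ≤ 11, which with x, y ≥ 0 keep the feasible region inside a bounded box. A feasible, bounded LP attains a finite optimum at a vertex.

Evaluating z = -5x + 7y at each vertex:
  (0, 0): z = 0
  (2, 0): z = -10
  (0, 2): z = 14

Feasible with finite optimum z* = -10 at (2, 0).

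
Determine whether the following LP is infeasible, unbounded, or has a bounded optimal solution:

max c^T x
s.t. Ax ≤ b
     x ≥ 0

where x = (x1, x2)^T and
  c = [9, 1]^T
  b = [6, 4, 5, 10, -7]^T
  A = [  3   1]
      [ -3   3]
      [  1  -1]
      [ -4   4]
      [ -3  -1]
One constraint requires 3x1 + x2 ≤ 6, while the constraint -3x1 - x2 ≤ -7 is equivalent to 3x1 + x2 ≥ 7. Together they would need 7 ≤ 3x1 + x2 ≤ 6, which is impossible since 7 > 6. No point satisfies all constraints.

Infeasible: no point satisfies all constraints simultaneously.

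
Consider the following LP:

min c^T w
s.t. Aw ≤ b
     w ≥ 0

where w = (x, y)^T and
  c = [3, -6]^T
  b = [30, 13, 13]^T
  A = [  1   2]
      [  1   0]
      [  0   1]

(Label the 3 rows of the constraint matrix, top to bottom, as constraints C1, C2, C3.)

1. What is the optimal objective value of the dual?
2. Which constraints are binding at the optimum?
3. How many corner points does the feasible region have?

1. -78 (by strong duality, equal to the primal optimum)
2. C3, x ≥ 0
3. 5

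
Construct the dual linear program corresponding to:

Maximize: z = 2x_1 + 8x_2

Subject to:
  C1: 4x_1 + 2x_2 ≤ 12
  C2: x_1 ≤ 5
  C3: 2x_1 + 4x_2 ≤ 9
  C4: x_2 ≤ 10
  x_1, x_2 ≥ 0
Minimize: z = 12y1 + 5y2 + 9y3 + 10y4

Subject to:
  C1: -4y1 - y2 - 2y3 ≤ -2
  C2: -2y1 - 4y3 - y4 ≤ -8
  y1, y2, y3, y4 ≥ 0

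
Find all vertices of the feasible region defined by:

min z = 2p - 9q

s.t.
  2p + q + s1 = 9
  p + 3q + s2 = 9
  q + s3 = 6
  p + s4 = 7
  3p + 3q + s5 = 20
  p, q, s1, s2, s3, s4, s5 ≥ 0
Each vertex is the intersection of two constraint boundaries that also satisfies all remaining constraints:
  p = 0 and q = 0 → (0, 0)
  2p + q = 9 and q = 0 → (4.5, 0)
  2p + q = 9 and p + 3q = 9 → (3.6, 1.8)
  p + 3q = 9 and p = 0 → (0, 3)

Vertices: (0, 0), (4.5, 0), (3.6, 1.8), (0, 3)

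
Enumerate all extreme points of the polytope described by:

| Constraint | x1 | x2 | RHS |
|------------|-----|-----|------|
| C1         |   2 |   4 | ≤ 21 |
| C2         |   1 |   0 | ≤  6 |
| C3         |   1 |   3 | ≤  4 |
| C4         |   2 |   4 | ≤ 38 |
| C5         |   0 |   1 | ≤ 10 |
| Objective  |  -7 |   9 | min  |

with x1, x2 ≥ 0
Each vertex is the intersection of two constraint boundaries that also satisfies all remaining constraints:
  x1 = 0 and x2 = 0 → (0, 0)
  x1 + 3x2 = 4 and x2 = 0 → (4, 0)
  x1 + 3x2 = 4 and x1 = 0 → (0, 1.333)

Vertices: (0, 0), (4, 0), (0, 1.333)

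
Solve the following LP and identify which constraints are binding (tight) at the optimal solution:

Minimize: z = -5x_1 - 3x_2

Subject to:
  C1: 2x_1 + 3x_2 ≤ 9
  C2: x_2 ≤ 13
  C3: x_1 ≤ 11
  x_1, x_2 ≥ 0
Optimal: x_1 = 4.5, x_2 = 0
Slack at optimum:
  C1: slack = 0 (binding)
  C2: slack = 13
  C3: slack = 6.5
  x_1 ≥ 0: x_1 = 4.5
  x_2 ≥ 0: x_2 = 0 (binding)
Binding constraints: C1, x_2 ≥ 0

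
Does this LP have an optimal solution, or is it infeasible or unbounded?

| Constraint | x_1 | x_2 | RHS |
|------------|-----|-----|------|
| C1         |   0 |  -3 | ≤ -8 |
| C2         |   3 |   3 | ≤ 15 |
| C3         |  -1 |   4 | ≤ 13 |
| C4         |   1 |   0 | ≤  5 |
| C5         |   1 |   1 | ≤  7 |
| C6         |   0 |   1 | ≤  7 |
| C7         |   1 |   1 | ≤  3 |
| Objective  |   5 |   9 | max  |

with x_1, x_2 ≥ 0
The point (0, 3) satisfies every constraint, so the LP is feasible; the constraints give x_1 ≤ 5 and x_2 ≤ 7, which with x_1, x_2 ≥ 0 keep the feasible region inside a bounded box. A feasible, bounded LP attains a finite optimum at a vertex.

Feasible with finite optimum z* = 27 at (0, 3).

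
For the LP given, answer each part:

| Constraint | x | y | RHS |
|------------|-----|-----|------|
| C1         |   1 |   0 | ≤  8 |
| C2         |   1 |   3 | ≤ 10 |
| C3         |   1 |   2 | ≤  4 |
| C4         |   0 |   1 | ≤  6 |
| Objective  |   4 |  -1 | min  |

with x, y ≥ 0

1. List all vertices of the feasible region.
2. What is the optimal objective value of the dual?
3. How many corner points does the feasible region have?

1. (0, 0), (4, 0), (0, 2)
2. -2 (by strong duality, equal to the primal optimum)
3. 3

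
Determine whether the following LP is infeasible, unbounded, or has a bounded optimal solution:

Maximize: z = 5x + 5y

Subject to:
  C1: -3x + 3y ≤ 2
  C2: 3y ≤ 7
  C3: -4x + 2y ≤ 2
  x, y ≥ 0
Feasible point: (0, 0) satisfies every constraint, so the LP is feasible.
Direction d = (1, 0): for each constraint row a, a·d ≤ 0 —
  (-3)(1) + (3)(0) = -3 ≤ 0
  (0)(1) + (3)(0) = 0 ≤ 0
  (-4)(1) + (2)(0) = -4 ≤ 0
and d ≥ 0, so (0, 0) + t·d stays feasible for every t ≥ 0. Along this ray z = 5x + 5y changes by 5 per unit t, so z → +∞.

Unbounded: there is a feasible ray along which z → +∞.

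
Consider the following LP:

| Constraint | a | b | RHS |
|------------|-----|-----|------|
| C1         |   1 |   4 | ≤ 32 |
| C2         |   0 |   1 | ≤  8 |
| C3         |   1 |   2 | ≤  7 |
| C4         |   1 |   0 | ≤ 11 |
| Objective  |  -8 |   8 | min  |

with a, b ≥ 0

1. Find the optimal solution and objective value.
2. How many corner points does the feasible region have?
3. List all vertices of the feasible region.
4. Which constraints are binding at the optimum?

1. a = 7, b = 0, z = -56
2. 3
3. (0, 0), (7, 0), (0, 3.5)
4. C3, b ≥ 0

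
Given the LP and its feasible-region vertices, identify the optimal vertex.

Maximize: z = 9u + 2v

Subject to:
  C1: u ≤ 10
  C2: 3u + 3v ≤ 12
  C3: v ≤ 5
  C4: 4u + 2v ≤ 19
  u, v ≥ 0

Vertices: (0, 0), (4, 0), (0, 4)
Evaluating z = 9u + 2v at each vertex:
  (0, 0): z = 0
  (4, 0): z = 36
  (0, 4): z = 8

The largest value is z = 36, attained at (4, 0).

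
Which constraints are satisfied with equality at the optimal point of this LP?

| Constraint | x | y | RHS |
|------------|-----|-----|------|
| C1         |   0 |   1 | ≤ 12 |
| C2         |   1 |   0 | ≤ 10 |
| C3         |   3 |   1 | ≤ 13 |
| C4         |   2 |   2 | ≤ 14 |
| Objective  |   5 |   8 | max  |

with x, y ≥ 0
Optimal: x = 0, y = 7
Slack at optimum:
  C1: slack = 5
  C2: slack = 10
  C3: slack = 6
  C4: slack = 0 (binding)
  x ≥ 0: x = 0 (binding)
  y ≥ 0: y = 7
Binding constraints: C4, x ≥ 0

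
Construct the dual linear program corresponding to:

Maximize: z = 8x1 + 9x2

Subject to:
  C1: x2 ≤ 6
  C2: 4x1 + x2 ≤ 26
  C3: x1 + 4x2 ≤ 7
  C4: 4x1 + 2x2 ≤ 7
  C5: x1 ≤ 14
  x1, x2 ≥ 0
Minimize: z = 6y1 + 26y2 + 7y3 + 7y4 + 14y5

Subject to:
  C1: -4y2 - y3 - 4y4 - y5 ≤ -8
  C2: -y1 - y2 - 4y3 - 2y4 ≤ -9
  y1, y2, y3, y4, y5 ≥ 0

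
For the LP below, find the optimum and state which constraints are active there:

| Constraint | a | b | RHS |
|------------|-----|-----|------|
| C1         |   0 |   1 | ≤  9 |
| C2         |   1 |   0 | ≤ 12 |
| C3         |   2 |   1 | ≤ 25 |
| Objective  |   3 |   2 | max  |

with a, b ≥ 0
Optimal: a = 8, b = 9
Binding: C1, C3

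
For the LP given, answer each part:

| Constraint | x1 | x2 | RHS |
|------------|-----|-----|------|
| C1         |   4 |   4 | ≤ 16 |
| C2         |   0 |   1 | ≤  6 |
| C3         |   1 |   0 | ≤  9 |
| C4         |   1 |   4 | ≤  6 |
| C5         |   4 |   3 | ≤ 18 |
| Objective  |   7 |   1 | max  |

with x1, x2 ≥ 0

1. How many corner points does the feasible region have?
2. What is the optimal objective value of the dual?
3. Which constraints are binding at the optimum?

1. 4
2. 28 (by strong duality, equal to the primal optimum)
3. C1, x2 ≥ 0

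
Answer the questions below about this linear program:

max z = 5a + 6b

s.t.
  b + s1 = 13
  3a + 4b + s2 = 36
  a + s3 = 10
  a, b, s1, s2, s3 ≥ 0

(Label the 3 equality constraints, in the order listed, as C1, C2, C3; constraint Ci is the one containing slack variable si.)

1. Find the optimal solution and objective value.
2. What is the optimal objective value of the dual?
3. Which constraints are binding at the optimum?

1. a = 10, b = 1.5, z = 59
2. 59 (by strong duality, equal to the primal optimum)
3. C2, C3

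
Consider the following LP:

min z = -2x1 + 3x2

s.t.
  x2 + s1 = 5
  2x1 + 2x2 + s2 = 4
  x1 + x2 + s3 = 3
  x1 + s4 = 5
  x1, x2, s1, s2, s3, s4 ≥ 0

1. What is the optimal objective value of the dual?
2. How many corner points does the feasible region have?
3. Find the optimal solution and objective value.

1. -4 (by strong duality, equal to the primal optimum)
2. 3
3. x1 = 2, x2 = 0, z = -4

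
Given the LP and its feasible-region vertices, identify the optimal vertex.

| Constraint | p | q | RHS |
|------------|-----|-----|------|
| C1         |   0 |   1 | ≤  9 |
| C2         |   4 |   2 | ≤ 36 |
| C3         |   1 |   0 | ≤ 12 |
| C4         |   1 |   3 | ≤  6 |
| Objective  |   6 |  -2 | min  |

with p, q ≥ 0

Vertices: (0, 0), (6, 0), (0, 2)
(0, 2) with z = -4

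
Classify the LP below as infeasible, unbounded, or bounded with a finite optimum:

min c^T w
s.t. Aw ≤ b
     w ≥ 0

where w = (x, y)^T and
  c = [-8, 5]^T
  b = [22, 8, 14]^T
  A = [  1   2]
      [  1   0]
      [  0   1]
The point (8, 0) satisfies every constraint, so the LP is feasible; the constraints give x ≤ 8 and y ≤ 14, which with x, y ≥ 0 keep the feasible region inside a bounded box. A feasible, bounded LP attains a finite optimum at a vertex.

The LP has an optimal solution: (8, 0) with z = -64.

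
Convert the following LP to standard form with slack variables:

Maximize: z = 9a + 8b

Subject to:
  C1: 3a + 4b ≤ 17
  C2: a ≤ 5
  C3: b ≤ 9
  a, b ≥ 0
max z = 9a + 8b

s.t.
  3a + 4b + s1 = 17
  a + s2 = 5
  b + s3 = 9
  a, b, s1, s2, s3 ≥ 0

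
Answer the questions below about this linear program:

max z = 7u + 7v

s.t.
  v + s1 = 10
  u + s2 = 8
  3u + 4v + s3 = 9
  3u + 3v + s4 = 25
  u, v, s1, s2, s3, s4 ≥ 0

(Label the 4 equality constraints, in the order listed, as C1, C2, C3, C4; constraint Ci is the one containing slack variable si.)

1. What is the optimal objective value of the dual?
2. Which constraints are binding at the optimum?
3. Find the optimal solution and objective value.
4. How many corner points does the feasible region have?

1. 21 (by strong duality, equal to the primal optimum)
2. C3, v ≥ 0
3. u = 3, v = 0, z = 21
4. 3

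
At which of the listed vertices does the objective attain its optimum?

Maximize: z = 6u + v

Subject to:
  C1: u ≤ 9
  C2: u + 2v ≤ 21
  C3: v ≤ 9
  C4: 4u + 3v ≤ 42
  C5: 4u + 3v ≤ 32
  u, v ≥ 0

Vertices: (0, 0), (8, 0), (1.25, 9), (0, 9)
Evaluating z = 6u + v at each vertex:
  (0, 0): z = 0
  (8, 0): z = 48
  (1.25, 9): z = 16.5
  (0, 9): z = 9

The largest value is z = 48, attained at (8, 0).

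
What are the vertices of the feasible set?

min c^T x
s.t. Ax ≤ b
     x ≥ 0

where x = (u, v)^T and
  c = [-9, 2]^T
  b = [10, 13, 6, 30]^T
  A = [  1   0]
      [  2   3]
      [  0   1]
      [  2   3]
Each vertex is the intersection of two constraint boundaries that also satisfies all remaining constraints:
  u = 0 and v = 0 → (0, 0)
  2u + 3v = 13 and v = 0 → (6.5, 0)
  2u + 3v = 13 and u = 0 → (0, 4.333)

Vertices: (0, 0), (6.5, 0), (0, 4.333)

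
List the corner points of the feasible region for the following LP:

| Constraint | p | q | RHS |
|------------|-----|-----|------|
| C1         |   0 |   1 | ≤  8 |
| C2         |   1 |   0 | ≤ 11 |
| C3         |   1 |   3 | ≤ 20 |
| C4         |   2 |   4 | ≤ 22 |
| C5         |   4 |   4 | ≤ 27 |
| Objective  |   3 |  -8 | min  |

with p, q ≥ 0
Each vertex is the intersection of two constraint boundaries that also satisfies all remaining constraints:
  p = 0 and q = 0 → (0, 0)
  4p + 4q = 27 and q = 0 → (6.75, 0)
  2p + 4q = 22 and 4p + 4q = 27 → (2.5, 4.25)
  2p + 4q = 22 and p = 0 → (0, 5.5)

Vertices: (0, 0), (6.75, 0), (2.5, 4.25), (0, 5.5)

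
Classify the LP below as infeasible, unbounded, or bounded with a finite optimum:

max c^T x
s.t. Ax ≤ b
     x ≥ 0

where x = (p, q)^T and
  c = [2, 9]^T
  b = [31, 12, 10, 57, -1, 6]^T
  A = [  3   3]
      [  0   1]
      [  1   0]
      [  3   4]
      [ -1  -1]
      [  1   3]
The point (0, 2) satisfies every constraint, so the LP is feasible; the constraints give p ≤ 10 and q ≤ 12, which with p, q ≥ 0 keep the feasible region inside a bounded box. A feasible, bounded LP attains a finite optimum at a vertex.

Bounded optimum: z* = 18 at (0, 2).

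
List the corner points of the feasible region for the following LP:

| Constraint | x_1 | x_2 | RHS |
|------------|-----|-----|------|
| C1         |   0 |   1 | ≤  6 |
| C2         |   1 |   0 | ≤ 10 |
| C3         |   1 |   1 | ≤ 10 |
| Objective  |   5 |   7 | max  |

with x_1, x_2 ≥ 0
Each vertex is the intersection of two constraint boundaries that also satisfies all remaining constraints:
  x_1 = 0 and x_2 = 0 → (0, 0)
  x_1 = 10 and x_1 + x_2 = 10 → (10, 0)
  x_2 = 6 and x_1 + x_2 = 10 → (4, 6)
  x_2 = 6 and x_1 = 0 → (0, 6)

Vertices: (0, 0), (10, 0), (4, 6), (0, 6)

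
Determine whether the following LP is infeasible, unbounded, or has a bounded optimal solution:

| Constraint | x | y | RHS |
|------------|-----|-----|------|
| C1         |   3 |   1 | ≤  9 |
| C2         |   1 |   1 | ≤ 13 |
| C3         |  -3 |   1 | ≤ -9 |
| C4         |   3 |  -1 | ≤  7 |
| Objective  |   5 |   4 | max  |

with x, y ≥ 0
C4 requires 3x - y ≤ 7, while C3 (-3x + y ≤ -9) is equivalent to 3x - y ≥ 9. Together they would need 9 ≤ 3x - y ≤ 7, which is impossible since 9 > 7. No point satisfies all constraints.

Infeasible: no point satisfies all constraints simultaneously.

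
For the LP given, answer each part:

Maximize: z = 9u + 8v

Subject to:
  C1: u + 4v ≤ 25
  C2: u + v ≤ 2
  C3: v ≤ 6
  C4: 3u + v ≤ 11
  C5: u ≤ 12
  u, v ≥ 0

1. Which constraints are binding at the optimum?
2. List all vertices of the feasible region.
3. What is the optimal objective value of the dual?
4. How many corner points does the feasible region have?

1. C2, v ≥ 0
2. (0, 0), (2, 0), (0, 2)
3. 18 (by strong duality, equal to the primal optimum)
4. 3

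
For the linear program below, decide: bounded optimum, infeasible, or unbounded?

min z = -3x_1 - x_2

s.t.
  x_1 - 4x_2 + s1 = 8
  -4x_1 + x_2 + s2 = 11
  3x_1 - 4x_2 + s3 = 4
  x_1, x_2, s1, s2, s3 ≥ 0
Feasible point: (0, 0) satisfies every constraint, so the LP is feasible.
Direction d = (1, 1): for each constraint row a, a·d ≤ 0 —
  (1)(1) + (-4)(1) = -3 ≤ 0
  (-4)(1) + (1)(1) = -3 ≤ 0
  (3)(1) + (-4)(1) = -1 ≤ 0
and d ≥ 0, so (0, 0) + t·d stays feasible for every t ≥ 0. Along this ray z = -3x_1 - x_2 changes by -4 per unit t, so z → −∞.

Unbounded — the objective can decrease without bound over the feasible region.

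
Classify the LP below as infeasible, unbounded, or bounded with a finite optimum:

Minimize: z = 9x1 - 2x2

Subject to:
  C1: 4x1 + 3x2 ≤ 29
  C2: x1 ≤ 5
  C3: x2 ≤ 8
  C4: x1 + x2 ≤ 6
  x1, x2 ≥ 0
The point (0, 6) satisfies every constraint, so the LP is feasible; the constraints give x1 ≤ 5 and x2 ≤ 8, which with x1, x2 ≥ 0 keep the feasible region inside a bounded box. A feasible, bounded LP attains a finite optimum at a vertex.

Bounded optimum: z* = -12 at (0, 6).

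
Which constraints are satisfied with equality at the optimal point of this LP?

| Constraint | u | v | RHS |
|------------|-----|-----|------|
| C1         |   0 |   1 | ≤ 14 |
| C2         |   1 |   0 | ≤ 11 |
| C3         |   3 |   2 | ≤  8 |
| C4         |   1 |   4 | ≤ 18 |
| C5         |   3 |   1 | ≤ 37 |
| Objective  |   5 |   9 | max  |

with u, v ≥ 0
Optimal: u = 0, v = 4
Slack at optimum:
  C1: slack = 10
  C2: slack = 11
  C3: slack = 0 (binding)
  C4: slack = 2
  C5: slack = 33
  u ≥ 0: u = 0 (binding)
  v ≥ 0: v = 4
Binding constraints: C3, u ≥ 0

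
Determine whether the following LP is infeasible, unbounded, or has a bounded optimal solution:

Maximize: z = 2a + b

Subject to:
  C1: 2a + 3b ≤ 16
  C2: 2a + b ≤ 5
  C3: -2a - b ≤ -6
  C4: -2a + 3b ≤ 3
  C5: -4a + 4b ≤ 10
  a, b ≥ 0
C2 requires 2a + b ≤ 5, while C3 (-2a - b ≤ -6) is equivalent to 2a + b ≥ 6. Together they would need 6 ≤ 2a + b ≤ 5, which is impossible since 6 > 5. No point satisfies all constraints.

Infeasible: no point satisfies all constraints simultaneously.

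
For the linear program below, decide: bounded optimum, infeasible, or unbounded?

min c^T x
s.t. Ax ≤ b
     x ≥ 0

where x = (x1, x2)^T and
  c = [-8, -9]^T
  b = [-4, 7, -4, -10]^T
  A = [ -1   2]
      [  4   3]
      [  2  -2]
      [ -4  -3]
One constraint requires 4x1 + 3x2 ≤ 7, while the constraint -4x1 - 3x2 ≤ -10 is equivalent to 4x1 + 3x2 ≥ 10. Together they would need 10 ≤ 4x1 + 3x2 ≤ 7, which is impossible since 10 > 7. No point satisfies all constraints.

Infeasible — the constraint set is empty.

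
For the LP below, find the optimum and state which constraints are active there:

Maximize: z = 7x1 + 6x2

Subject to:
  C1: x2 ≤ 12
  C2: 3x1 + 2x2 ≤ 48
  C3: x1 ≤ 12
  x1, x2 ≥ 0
Optimal: x1 = 8, x2 = 12
Slack at optimum:
  C1: slack = 0 (binding)
  C2: slack = 0 (binding)
  C3: slack = 4
  x1 ≥ 0: x1 = 8
  x2 ≥ 0: x2 = 12
Binding constraints: C1, C2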